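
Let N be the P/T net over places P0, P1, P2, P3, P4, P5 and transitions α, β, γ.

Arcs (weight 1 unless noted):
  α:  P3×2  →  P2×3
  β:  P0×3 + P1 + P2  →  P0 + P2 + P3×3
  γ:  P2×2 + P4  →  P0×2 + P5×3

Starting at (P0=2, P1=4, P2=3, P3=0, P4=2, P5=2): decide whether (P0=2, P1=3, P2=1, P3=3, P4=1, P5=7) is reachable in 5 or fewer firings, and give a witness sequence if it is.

NO — not reachable within 5 firings

depth 0: 1 marking
depth 1: 2 markings reached so far
depth 2: 3 markings reached so far
depth 3: 4 markings reached so far
depth 4: 5 markings reached so far
depth 5: 6 markings reached so far
target is not among the 6 markings reachable within 5 steps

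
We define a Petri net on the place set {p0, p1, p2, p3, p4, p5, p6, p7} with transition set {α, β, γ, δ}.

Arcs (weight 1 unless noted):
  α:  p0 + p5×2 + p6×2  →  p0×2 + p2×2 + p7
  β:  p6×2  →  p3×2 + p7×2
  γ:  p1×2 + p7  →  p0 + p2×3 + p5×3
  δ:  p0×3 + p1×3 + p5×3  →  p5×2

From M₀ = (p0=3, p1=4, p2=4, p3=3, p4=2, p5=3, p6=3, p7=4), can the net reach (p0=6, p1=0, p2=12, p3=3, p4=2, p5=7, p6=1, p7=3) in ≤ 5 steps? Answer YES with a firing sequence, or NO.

step 1: fire α:  (p0=3, p1=4, p2=4, p3=3, p4=2, p5=3, p6=3, p7=4) → (p0=4, p1=4, p2=6, p3=3, p4=2, p5=1, p6=1, p7=5)
step 2: fire γ:  (p0=4, p1=4, p2=6, p3=3, p4=2, p5=1, p6=1, p7=5) → (p0=5, p1=2, p2=9, p3=3, p4=2, p5=4, p6=1, p7=4)
step 3: fire γ:  (p0=5, p1=2, p2=9, p3=3, p4=2, p5=4, p6=1, p7=4) → (p0=6, p1=0, p2=12, p3=3, p4=2, p5=7, p6=1, p7=3)

YES — reachable via ⟨α, γ, γ⟩ (3 firings)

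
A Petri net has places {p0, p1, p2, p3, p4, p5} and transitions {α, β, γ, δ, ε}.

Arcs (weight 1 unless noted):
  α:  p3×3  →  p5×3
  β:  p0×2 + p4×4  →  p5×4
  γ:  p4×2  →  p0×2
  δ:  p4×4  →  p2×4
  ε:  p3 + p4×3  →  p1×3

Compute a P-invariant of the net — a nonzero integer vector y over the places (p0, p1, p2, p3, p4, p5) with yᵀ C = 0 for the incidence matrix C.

y = (p0:2, p1:3, p2:2, p3:3, p4:2, p5:3)

Incidence matrix C (rows=places, cols=transitions):
        α    β    γ    δ    ε
   p0   0   -2    2    0    0
   p1   0    0    0    0    3
   p2   0    0    0    4    0
   p3  -3    0    0    0   -1
   p4   0   -4   -2   -4   -3
   p5   3    4    0    0    0

Candidate y = [2, 3, 2, 3, 2, 3]; check y·C column-wise:
  col α: 2·0 + 3·0 + 2·0 + 3·-3 + 2·0 + 3·3 = 0
  col β: 2·-2 + 3·0 + 2·0 + 3·0 + 2·-4 + 3·4 = 0
  col γ: 2·2 + 3·0 + 2·0 + 3·0 + 2·-2 + 3·0 = 0
  col δ: 2·0 + 3·0 + 2·4 + 3·0 + 2·-4 + 3·0 = 0
  col ε: 2·0 + 3·3 + 2·0 + 3·-1 + 2·-3 + 3·0 = 0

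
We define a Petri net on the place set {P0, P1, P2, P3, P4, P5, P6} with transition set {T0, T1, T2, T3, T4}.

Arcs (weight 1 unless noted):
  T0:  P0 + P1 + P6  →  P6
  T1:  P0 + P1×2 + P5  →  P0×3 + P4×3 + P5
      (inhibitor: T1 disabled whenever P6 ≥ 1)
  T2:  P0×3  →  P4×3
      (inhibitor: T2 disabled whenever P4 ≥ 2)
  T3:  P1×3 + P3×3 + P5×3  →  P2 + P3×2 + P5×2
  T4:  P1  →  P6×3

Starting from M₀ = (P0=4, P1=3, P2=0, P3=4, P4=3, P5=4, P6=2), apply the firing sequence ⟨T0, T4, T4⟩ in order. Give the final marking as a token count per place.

step 1: fire T0:  (P0=4, P1=3, P2=0, P3=4, P4=3, P5=4, P6=2) → (P0=3, P1=2, P2=0, P3=4, P4=3, P5=4, P6=2)
step 2: fire T4:  (P0=3, P1=2, P2=0, P3=4, P4=3, P5=4, P6=2) → (P0=3, P1=1, P2=0, P3=4, P4=3, P5=4, P6=5)
step 3: fire T4:  (P0=3, P1=1, P2=0, P3=4, P4=3, P5=4, P6=5) → (P0=3, P1=0, P2=0, P3=4, P4=3, P5=4, P6=8)

(P0=3, P1=0, P2=0, P3=4, P4=3, P5=4, P6=8)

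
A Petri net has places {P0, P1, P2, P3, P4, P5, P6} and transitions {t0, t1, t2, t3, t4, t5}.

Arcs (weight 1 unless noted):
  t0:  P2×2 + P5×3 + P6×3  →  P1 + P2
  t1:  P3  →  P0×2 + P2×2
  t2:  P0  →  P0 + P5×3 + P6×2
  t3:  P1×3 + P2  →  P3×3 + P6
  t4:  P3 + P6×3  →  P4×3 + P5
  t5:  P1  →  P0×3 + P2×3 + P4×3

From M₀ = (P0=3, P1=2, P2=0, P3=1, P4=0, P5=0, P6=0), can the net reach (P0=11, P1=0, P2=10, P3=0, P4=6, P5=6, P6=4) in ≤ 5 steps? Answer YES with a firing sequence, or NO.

depth 0: 1 marking
depth 1: 4 markings reached so far
depth 2: 9 markings reached so far
depth 3: 16 markings reached so far
depth 4: 26 markings reached so far
depth 5: 40 markings reached so far
target is not among the 40 markings reachable within 5 steps

NO — not reachable within 5 firings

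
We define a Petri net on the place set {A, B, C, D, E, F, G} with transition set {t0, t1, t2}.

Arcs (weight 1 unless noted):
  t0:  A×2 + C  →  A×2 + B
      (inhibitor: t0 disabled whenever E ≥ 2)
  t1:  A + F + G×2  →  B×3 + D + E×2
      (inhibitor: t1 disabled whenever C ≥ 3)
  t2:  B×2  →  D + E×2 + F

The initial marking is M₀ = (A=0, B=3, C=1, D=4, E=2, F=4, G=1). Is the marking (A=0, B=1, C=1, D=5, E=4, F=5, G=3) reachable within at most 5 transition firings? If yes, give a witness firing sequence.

NO — not reachable within 5 firings

depth 0: 1 marking
depth 1: 2 markings reached so far
depth 2: 2 markings reached so far
(frontier empty at depth 2; search complete)
target is not among the 2 markings reachable within 5 steps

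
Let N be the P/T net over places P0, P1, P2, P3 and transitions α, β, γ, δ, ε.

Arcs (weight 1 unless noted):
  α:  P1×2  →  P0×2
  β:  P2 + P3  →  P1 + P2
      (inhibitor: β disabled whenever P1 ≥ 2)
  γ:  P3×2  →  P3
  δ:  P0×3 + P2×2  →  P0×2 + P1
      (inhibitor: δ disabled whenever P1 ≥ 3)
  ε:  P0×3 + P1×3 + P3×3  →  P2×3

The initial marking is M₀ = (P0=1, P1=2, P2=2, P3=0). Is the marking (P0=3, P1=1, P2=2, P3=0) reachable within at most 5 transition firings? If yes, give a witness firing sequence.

depth 0: 1 marking
depth 1: 2 markings reached so far
depth 2: 3 markings reached so far
depth 3: 3 markings reached so far
(frontier empty at depth 3; search complete)
target is not among the 3 markings reachable within 5 steps

NO — not reachable within 5 firings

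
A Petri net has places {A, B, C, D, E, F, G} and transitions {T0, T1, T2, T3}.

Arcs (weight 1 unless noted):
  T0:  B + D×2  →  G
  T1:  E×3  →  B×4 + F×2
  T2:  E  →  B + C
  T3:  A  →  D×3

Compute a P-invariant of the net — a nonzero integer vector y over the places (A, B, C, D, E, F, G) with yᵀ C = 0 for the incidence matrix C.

y = (A:9, B:-6, C:-2, D:3, E:-8, F:0, G:0)

Incidence matrix C (rows=places, cols=transitions):
       T0   T1   T2   T3
    A   0    0    0   -1
    B  -1    4    1    0
    C   0    0    1    0
    D  -2    0    0    3
    E   0   -3   -1    0
    F   0    2    0    0
    G   1    0    0    0

Candidate y = [9, -6, -2, 3, -8, 0, 0]; check y·C column-wise:
  col T0: 9·0 + -6·-1 + -2·0 + 3·-2 + -8·0 + 0·1 = 0
  col T1: 9·0 + -6·4 + -2·0 + 3·0 + -8·-3 + 0·2 = 0
  col T2: 9·0 + -6·1 + -2·1 + 3·0 + -8·-1 = 0
  col T3: 9·-1 + -6·0 + -2·0 + 3·3 + -8·0 = 0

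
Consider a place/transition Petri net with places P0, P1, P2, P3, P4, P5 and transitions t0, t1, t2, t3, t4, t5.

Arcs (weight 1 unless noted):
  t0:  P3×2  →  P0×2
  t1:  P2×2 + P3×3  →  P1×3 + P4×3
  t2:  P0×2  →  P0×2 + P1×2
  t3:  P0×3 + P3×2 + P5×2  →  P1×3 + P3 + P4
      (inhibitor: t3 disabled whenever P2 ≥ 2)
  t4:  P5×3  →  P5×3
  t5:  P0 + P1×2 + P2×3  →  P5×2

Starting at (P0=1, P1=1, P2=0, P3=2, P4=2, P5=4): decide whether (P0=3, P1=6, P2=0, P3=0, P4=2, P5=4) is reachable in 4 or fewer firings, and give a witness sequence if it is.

depth 0: 1 marking
depth 1: 2 markings reached so far
depth 2: 3 markings reached so far
depth 3: 4 markings reached so far
depth 4: 5 markings reached so far
target is not among the 5 markings reachable within 4 steps

NO — not reachable within 4 firings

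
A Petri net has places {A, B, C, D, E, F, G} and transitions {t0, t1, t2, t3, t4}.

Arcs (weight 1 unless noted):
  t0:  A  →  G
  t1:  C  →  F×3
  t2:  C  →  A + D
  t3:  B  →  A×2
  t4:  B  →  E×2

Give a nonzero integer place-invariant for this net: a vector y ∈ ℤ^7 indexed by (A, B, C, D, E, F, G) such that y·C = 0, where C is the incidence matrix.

Incidence matrix C (rows=places, cols=transitions):
       t0   t1   t2   t3   t4
    A  -1    0    1    2    0
    B   0    0    0   -1   -1
    C   0   -1   -1    0    0
    D   0    0    1    0    0
    E   0    0    0    0    2
    F   0    3    0    0    0
    G   1    0    0    0    0

Candidate y = [0, 0, 3, 3, 0, 1, 0]; check y·C column-wise:
  col t0: 0·-1 + 3·0 + 3·0 + 1·0 + 0·1 = 0
  col t1: 3·-1 + 3·0 + 1·3 = 0
  col t2: 0·1 + 3·-1 + 3·1 + 1·0 = 0
  col t3: 0·2 + 0·-1 + 3·0 + 3·0 + 1·0 = 0
  col t4: 0·-1 + 3·0 + 3·0 + 0·2 + 1·0 = 0

y = (A:0, B:0, C:3, D:3, E:0, F:1, G:0)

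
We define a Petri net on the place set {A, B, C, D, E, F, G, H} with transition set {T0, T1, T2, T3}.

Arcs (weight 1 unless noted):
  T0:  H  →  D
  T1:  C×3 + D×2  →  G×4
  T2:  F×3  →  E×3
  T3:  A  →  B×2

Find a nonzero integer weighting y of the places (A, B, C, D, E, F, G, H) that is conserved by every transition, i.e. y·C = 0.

Incidence matrix C (rows=places, cols=transitions):
       T0   T1   T2   T3
    A   0    0    0   -1
    B   0    0    0    2
    C   0   -3    0    0
    D   1   -2    0    0
    E   0    0    3    0
    F   0    0   -3    0
    G   0    4    0    0
    H  -1    0    0    0

Candidate y = [2, 1, 0, 0, 0, 0, 0, 0]; check y·C column-wise:
  col T0: 2·0 + 1·0 + 0·1 + 0·-1 = 0
  col T1: 2·0 + 1·0 + 0·-3 + 0·-2 + 0·4 = 0
  col T2: 2·0 + 1·0 + 0·3 + 0·-3 = 0
  col T3: 2·-1 + 1·2 = 0

y = (A:2, B:1, C:0, D:0, E:0, F:0, G:0, H:0)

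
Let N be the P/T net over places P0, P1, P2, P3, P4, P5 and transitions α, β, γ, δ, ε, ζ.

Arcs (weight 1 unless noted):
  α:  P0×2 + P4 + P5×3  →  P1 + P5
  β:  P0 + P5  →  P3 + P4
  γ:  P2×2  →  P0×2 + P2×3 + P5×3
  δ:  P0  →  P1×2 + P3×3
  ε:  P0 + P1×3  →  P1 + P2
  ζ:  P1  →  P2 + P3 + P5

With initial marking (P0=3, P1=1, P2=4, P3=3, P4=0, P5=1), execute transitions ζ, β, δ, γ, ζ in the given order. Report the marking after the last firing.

(P0=3, P1=1, P2=7, P3=9, P4=1, P5=5)

step 1: fire ζ:  (P0=3, P1=1, P2=4, P3=3, P4=0, P5=1) → (P0=3, P1=0, P2=5, P3=4, P4=0, P5=2)
step 2: fire β:  (P0=3, P1=0, P2=5, P3=4, P4=0, P5=2) → (P0=2, P1=0, P2=5, P3=5, P4=1, P5=1)
step 3: fire δ:  (P0=2, P1=0, P2=5, P3=5, P4=1, P5=1) → (P0=1, P1=2, P2=5, P3=8, P4=1, P5=1)
step 4: fire γ:  (P0=1, P1=2, P2=5, P3=8, P4=1, P5=1) → (P0=3, P1=2, P2=6, P3=8, P4=1, P5=4)
step 5: fire ζ:  (P0=3, P1=2, P2=6, P3=8, P4=1, P5=4) → (P0=3, P1=1, P2=7, P3=9, P4=1, P5=5)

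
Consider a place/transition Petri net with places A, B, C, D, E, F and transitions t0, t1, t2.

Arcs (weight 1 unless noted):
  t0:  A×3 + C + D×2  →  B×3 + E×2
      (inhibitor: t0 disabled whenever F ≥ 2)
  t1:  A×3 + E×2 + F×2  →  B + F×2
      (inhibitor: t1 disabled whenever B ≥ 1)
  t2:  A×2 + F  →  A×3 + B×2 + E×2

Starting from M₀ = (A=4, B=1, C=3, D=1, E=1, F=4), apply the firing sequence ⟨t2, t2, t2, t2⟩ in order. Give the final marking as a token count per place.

(A=8, B=9, C=3, D=1, E=9, F=0)

step 1: fire t2:  (A=4, B=1, C=3, D=1, E=1, F=4) → (A=5, B=3, C=3, D=1, E=3, F=3)
step 2: fire t2:  (A=5, B=3, C=3, D=1, E=3, F=3) → (A=6, B=5, C=3, D=1, E=5, F=2)
step 3: fire t2:  (A=6, B=5, C=3, D=1, E=5, F=2) → (A=7, B=7, C=3, D=1, E=7, F=1)
step 4: fire t2:  (A=7, B=7, C=3, D=1, E=7, F=1) → (A=8, B=9, C=3, D=1, E=9, F=0)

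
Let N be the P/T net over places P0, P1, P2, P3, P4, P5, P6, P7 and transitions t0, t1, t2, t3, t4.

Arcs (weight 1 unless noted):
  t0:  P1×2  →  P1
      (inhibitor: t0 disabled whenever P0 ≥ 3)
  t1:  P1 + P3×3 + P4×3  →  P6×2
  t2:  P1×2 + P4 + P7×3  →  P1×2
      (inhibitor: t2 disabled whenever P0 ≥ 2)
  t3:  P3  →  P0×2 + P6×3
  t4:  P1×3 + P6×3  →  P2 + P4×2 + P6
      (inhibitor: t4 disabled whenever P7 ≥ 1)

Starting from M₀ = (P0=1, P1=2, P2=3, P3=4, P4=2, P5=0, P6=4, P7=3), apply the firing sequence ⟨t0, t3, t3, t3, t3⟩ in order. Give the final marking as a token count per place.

(P0=9, P1=1, P2=3, P3=0, P4=2, P5=0, P6=16, P7=3)

step 1: fire t0:  (P0=1, P1=2, P2=3, P3=4, P4=2, P5=0, P6=4, P7=3) → (P0=1, P1=1, P2=3, P3=4, P4=2, P5=0, P6=4, P7=3)
step 2: fire t3:  (P0=1, P1=1, P2=3, P3=4, P4=2, P5=0, P6=4, P7=3) → (P0=3, P1=1, P2=3, P3=3, P4=2, P5=0, P6=7, P7=3)
step 3: fire t3:  (P0=3, P1=1, P2=3, P3=3, P4=2, P5=0, P6=7, P7=3) → (P0=5, P1=1, P2=3, P3=2, P4=2, P5=0, P6=10, P7=3)
step 4: fire t3:  (P0=5, P1=1, P2=3, P3=2, P4=2, P5=0, P6=10, P7=3) → (P0=7, P1=1, P2=3, P3=1, P4=2, P5=0, P6=13, P7=3)
step 5: fire t3:  (P0=7, P1=1, P2=3, P3=1, P4=2, P5=0, P6=13, P7=3) → (P0=9, P1=1, P2=3, P3=0, P4=2, P5=0, P6=16, P7=3)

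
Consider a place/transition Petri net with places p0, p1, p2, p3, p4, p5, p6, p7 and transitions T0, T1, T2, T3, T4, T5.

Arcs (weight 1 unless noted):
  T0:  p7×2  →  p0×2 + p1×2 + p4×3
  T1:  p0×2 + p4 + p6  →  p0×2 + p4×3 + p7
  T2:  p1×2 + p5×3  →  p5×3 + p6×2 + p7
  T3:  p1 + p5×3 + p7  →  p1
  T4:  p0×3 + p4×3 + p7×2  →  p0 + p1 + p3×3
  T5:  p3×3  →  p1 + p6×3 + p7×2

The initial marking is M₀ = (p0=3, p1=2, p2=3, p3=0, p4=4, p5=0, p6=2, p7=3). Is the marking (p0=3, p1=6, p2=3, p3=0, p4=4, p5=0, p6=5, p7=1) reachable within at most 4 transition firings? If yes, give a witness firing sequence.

YES — reachable via ⟨T4, T5, T0⟩ (3 firings)

step 1: fire T4:  (p0=3, p1=2, p2=3, p3=0, p4=4, p5=0, p6=2, p7=3) → (p0=1, p1=3, p2=3, p3=3, p4=1, p5=0, p6=2, p7=1)
step 2: fire T5:  (p0=1, p1=3, p2=3, p3=3, p4=1, p5=0, p6=2, p7=1) → (p0=1, p1=4, p2=3, p3=0, p4=1, p5=0, p6=5, p7=3)
step 3: fire T0:  (p0=1, p1=4, p2=3, p3=0, p4=1, p5=0, p6=5, p7=3) → (p0=3, p1=6, p2=3, p3=0, p4=4, p5=0, p6=5, p7=1)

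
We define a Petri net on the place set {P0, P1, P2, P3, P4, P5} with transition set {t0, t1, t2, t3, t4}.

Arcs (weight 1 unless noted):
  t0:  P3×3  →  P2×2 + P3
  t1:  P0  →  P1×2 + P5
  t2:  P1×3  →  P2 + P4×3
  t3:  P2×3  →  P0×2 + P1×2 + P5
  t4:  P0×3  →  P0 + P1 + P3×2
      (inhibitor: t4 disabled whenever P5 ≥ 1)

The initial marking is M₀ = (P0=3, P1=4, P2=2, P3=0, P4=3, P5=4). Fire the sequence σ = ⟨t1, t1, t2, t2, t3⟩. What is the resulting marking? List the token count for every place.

(P0=3, P1=4, P2=1, P3=0, P4=9, P5=7)

step 1: fire t1:  (P0=3, P1=4, P2=2, P3=0, P4=3, P5=4) → (P0=2, P1=6, P2=2, P3=0, P4=3, P5=5)
step 2: fire t1:  (P0=2, P1=6, P2=2, P3=0, P4=3, P5=5) → (P0=1, P1=8, P2=2, P3=0, P4=3, P5=6)
step 3: fire t2:  (P0=1, P1=8, P2=2, P3=0, P4=3, P5=6) → (P0=1, P1=5, P2=3, P3=0, P4=6, P5=6)
step 4: fire t2:  (P0=1, P1=5, P2=3, P3=0, P4=6, P5=6) → (P0=1, P1=2, P2=4, P3=0, P4=9, P5=6)
step 5: fire t3:  (P0=1, P1=2, P2=4, P3=0, P4=9, P5=6) → (P0=3, P1=4, P2=1, P3=0, P4=9, P5=7)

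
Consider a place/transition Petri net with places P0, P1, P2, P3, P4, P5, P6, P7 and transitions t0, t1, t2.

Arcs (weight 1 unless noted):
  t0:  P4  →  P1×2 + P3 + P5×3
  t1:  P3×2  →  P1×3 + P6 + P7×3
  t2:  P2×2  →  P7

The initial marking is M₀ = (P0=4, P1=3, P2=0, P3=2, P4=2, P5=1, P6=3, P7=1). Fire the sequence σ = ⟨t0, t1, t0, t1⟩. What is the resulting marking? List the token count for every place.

(P0=4, P1=13, P2=0, P3=0, P4=0, P5=7, P6=5, P7=7)

step 1: fire t0:  (P0=4, P1=3, P2=0, P3=2, P4=2, P5=1, P6=3, P7=1) → (P0=4, P1=5, P2=0, P3=3, P4=1, P5=4, P6=3, P7=1)
step 2: fire t1:  (P0=4, P1=5, P2=0, P3=3, P4=1, P5=4, P6=3, P7=1) → (P0=4, P1=8, P2=0, P3=1, P4=1, P5=4, P6=4, P7=4)
step 3: fire t0:  (P0=4, P1=8, P2=0, P3=1, P4=1, P5=4, P6=4, P7=4) → (P0=4, P1=10, P2=0, P3=2, P4=0, P5=7, P6=4, P7=4)
step 4: fire t1:  (P0=4, P1=10, P2=0, P3=2, P4=0, P5=7, P6=4, P7=4) → (P0=4, P1=13, P2=0, P3=0, P4=0, P5=7, P6=5, P7=7)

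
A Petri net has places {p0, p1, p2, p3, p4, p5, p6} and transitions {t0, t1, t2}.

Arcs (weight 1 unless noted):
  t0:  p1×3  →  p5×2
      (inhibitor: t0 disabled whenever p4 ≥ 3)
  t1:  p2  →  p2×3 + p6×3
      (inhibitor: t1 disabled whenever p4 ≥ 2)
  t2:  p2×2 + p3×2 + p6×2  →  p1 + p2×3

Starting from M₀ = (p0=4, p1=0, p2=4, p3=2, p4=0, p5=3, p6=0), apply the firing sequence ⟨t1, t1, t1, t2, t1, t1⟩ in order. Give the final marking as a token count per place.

(p0=4, p1=1, p2=15, p3=0, p4=0, p5=3, p6=13)

step 1: fire t1:  (p0=4, p1=0, p2=4, p3=2, p4=0, p5=3, p6=0) → (p0=4, p1=0, p2=6, p3=2, p4=0, p5=3, p6=3)
step 2: fire t1:  (p0=4, p1=0, p2=6, p3=2, p4=0, p5=3, p6=3) → (p0=4, p1=0, p2=8, p3=2, p4=0, p5=3, p6=6)
step 3: fire t1:  (p0=4, p1=0, p2=8, p3=2, p4=0, p5=3, p6=6) → (p0=4, p1=0, p2=10, p3=2, p4=0, p5=3, p6=9)
step 4: fire t2:  (p0=4, p1=0, p2=10, p3=2, p4=0, p5=3, p6=9) → (p0=4, p1=1, p2=11, p3=0, p4=0, p5=3, p6=7)
step 5: fire t1:  (p0=4, p1=1, p2=11, p3=0, p4=0, p5=3, p6=7) → (p0=4, p1=1, p2=13, p3=0, p4=0, p5=3, p6=10)
step 6: fire t1:  (p0=4, p1=1, p2=13, p3=0, p4=0, p5=3, p6=10) → (p0=4, p1=1, p2=15, p3=0, p4=0, p5=3, p6=13)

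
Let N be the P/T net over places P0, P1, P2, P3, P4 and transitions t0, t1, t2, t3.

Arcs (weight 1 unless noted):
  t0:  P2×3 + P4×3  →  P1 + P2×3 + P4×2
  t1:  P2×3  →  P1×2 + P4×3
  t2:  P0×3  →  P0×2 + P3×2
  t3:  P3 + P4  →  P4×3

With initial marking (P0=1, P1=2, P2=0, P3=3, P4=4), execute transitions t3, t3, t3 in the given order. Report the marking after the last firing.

(P0=1, P1=2, P2=0, P3=0, P4=10)

step 1: fire t3:  (P0=1, P1=2, P2=0, P3=3, P4=4) → (P0=1, P1=2, P2=0, P3=2, P4=6)
step 2: fire t3:  (P0=1, P1=2, P2=0, P3=2, P4=6) → (P0=1, P1=2, P2=0, P3=1, P4=8)
step 3: fire t3:  (P0=1, P1=2, P2=0, P3=1, P4=8) → (P0=1, P1=2, P2=0, P3=0, P4=10)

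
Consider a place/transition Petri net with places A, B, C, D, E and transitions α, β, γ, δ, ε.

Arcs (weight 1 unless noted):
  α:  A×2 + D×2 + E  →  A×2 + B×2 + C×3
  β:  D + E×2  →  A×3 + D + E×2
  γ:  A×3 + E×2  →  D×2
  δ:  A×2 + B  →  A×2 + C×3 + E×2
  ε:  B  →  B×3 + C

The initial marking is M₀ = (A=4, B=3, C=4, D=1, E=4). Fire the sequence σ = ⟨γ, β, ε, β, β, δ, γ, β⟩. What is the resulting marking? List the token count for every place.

(A=10, B=4, C=8, D=5, E=2)

step 1: fire γ:  (A=4, B=3, C=4, D=1, E=4) → (A=1, B=3, C=4, D=3, E=2)
step 2: fire β:  (A=1, B=3, C=4, D=3, E=2) → (A=4, B=3, C=4, D=3, E=2)
step 3: fire ε:  (A=4, B=3, C=4, D=3, E=2) → (A=4, B=5, C=5, D=3, E=2)
step 4: fire β:  (A=4, B=5, C=5, D=3, E=2) → (A=7, B=5, C=5, D=3, E=2)
step 5: fire β:  (A=7, B=5, C=5, D=3, E=2) → (A=10, B=5, C=5, D=3, E=2)
step 6: fire δ:  (A=10, B=5, C=5, D=3, E=2) → (A=10, B=4, C=8, D=3, E=4)
step 7: fire γ:  (A=10, B=4, C=8, D=3, E=4) → (A=7, B=4, C=8, D=5, E=2)
step 8: fire β:  (A=7, B=4, C=8, D=5, E=2) → (A=10, B=4, C=8, D=5, E=2)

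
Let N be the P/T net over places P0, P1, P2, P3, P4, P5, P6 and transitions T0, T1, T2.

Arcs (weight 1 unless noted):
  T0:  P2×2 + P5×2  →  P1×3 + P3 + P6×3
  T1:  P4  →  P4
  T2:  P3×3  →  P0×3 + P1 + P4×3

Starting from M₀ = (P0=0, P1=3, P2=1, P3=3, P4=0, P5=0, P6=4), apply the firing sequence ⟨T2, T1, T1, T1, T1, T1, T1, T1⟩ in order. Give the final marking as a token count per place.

step 1: fire T2:  (P0=0, P1=3, P2=1, P3=3, P4=0, P5=0, P6=4) → (P0=3, P1=4, P2=1, P3=0, P4=3, P5=0, P6=4)
step 2: fire T1:  (P0=3, P1=4, P2=1, P3=0, P4=3, P5=0, P6=4) → (P0=3, P1=4, P2=1, P3=0, P4=3, P5=0, P6=4)
step 3: fire T1:  (P0=3, P1=4, P2=1, P3=0, P4=3, P5=0, P6=4) → (P0=3, P1=4, P2=1, P3=0, P4=3, P5=0, P6=4)
step 4: fire T1:  (P0=3, P1=4, P2=1, P3=0, P4=3, P5=0, P6=4) → (P0=3, P1=4, P2=1, P3=0, P4=3, P5=0, P6=4)
step 5: fire T1:  (P0=3, P1=4, P2=1, P3=0, P4=3, P5=0, P6=4) → (P0=3, P1=4, P2=1, P3=0, P4=3, P5=0, P6=4)
step 6: fire T1:  (P0=3, P1=4, P2=1, P3=0, P4=3, P5=0, P6=4) → (P0=3, P1=4, P2=1, P3=0, P4=3, P5=0, P6=4)
step 7: fire T1:  (P0=3, P1=4, P2=1, P3=0, P4=3, P5=0, P6=4) → (P0=3, P1=4, P2=1, P3=0, P4=3, P5=0, P6=4)
step 8: fire T1:  (P0=3, P1=4, P2=1, P3=0, P4=3, P5=0, P6=4) → (P0=3, P1=4, P2=1, P3=0, P4=3, P5=0, P6=4)

(P0=3, P1=4, P2=1, P3=0, P4=3, P5=0, P6=4)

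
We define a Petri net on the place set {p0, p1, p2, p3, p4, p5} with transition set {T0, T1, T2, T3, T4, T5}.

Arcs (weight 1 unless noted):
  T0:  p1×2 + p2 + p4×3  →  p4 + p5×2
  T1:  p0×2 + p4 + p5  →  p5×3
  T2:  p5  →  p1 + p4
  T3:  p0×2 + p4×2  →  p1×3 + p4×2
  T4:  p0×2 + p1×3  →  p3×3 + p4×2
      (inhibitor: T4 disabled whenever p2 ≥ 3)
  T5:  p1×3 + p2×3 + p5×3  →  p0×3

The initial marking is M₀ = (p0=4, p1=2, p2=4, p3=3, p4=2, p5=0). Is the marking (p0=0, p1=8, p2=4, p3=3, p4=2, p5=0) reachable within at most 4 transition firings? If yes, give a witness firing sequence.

YES — reachable via ⟨T3, T3⟩ (2 firings)

step 1: fire T3:  (p0=4, p1=2, p2=4, p3=3, p4=2, p5=0) → (p0=2, p1=5, p2=4, p3=3, p4=2, p5=0)
step 2: fire T3:  (p0=2, p1=5, p2=4, p3=3, p4=2, p5=0) → (p0=0, p1=8, p2=4, p3=3, p4=2, p5=0)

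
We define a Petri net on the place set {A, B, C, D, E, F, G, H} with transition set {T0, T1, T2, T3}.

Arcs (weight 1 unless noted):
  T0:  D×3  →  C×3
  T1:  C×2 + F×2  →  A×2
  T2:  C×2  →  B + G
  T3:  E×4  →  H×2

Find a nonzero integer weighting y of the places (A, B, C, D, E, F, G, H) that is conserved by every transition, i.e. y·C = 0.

y = (A:1, B:2, C:1, D:1, E:0, F:0, G:0, H:0)

Incidence matrix C (rows=places, cols=transitions):
       T0   T1   T2   T3
    A   0    2    0    0
    B   0    0    1    0
    C   3   -2   -2    0
    D  -3    0    0    0
    E   0    0    0   -4
    F   0   -2    0    0
    G   0    0    1    0
    H   0    0    0    2

Candidate y = [1, 2, 1, 1, 0, 0, 0, 0]; check y·C column-wise:
  col T0: 1·0 + 2·0 + 1·3 + 1·-3 = 0
  col T1: 1·2 + 2·0 + 1·-2 + 1·0 + 0·-2 = 0
  col T2: 1·0 + 2·1 + 1·-2 + 1·0 + 0·1 = 0
  col T3: 1·0 + 2·0 + 1·0 + 1·0 + 0·-4 + 0·2 = 0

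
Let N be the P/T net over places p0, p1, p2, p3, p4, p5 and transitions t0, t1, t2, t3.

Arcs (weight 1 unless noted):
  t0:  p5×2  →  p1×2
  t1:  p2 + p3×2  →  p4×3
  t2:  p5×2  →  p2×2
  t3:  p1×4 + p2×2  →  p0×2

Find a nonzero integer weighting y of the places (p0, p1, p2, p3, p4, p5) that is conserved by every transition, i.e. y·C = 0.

y = (p0:0, p1:0, p2:0, p3:3, p4:2, p5:0)

Incidence matrix C (rows=places, cols=transitions):
       t0   t1   t2   t3
   p0   0    0    0    2
   p1   2    0    0   -4
   p2   0   -1    2   -2
   p3   0   -2    0    0
   p4   0    3    0    0
   p5  -2    0   -2    0

Candidate y = [0, 0, 0, 3, 2, 0]; check y·C column-wise:
  col t0: 0·2 + 3·0 + 2·0 + 0·-2 = 0
  col t1: 0·-1 + 3·-2 + 2·3 = 0
  col t2: 0·2 + 3·0 + 2·0 + 0·-2 = 0
  col t3: 0·2 + 0·-4 + 0·-2 + 3·0 + 2·0 = 0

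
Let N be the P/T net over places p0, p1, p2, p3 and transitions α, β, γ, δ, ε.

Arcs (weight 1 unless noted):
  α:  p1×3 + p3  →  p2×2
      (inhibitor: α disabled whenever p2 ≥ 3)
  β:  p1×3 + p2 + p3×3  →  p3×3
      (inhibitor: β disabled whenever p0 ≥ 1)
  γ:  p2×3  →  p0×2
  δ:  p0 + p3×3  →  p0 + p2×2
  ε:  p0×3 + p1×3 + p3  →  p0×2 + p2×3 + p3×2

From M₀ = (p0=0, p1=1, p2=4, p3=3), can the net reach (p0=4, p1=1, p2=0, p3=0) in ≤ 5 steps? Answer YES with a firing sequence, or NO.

step 1: fire γ:  (p0=0, p1=1, p2=4, p3=3) → (p0=2, p1=1, p2=1, p3=3)
step 2: fire δ:  (p0=2, p1=1, p2=1, p3=3) → (p0=2, p1=1, p2=3, p3=0)
step 3: fire γ:  (p0=2, p1=1, p2=3, p3=0) → (p0=4, p1=1, p2=0, p3=0)

YES — reachable via ⟨γ, δ, γ⟩ (3 firings)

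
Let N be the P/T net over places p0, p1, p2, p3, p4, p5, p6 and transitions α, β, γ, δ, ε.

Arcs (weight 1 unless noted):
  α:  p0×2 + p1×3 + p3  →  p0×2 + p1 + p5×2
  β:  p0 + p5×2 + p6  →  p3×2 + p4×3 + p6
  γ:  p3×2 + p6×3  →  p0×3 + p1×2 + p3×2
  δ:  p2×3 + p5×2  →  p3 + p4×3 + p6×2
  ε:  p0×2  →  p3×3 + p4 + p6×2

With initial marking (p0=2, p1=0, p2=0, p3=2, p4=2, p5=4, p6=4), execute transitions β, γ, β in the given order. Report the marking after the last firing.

step 1: fire β:  (p0=2, p1=0, p2=0, p3=2, p4=2, p5=4, p6=4) → (p0=1, p1=0, p2=0, p3=4, p4=5, p5=2, p6=4)
step 2: fire γ:  (p0=1, p1=0, p2=0, p3=4, p4=5, p5=2, p6=4) → (p0=4, p1=2, p2=0, p3=4, p4=5, p5=2, p6=1)
step 3: fire β:  (p0=4, p1=2, p2=0, p3=4, p4=5, p5=2, p6=1) → (p0=3, p1=2, p2=0, p3=6, p4=8, p5=0, p6=1)

(p0=3, p1=2, p2=0, p3=6, p4=8, p5=0, p6=1)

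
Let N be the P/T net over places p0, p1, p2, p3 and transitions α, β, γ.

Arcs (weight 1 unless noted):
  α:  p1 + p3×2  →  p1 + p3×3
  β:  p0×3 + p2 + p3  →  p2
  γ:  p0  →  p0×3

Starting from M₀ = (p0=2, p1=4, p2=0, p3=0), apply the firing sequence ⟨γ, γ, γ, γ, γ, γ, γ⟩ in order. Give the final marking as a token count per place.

step 1: fire γ:  (p0=2, p1=4, p2=0, p3=0) → (p0=4, p1=4, p2=0, p3=0)
step 2: fire γ:  (p0=4, p1=4, p2=0, p3=0) → (p0=6, p1=4, p2=0, p3=0)
step 3: fire γ:  (p0=6, p1=4, p2=0, p3=0) → (p0=8, p1=4, p2=0, p3=0)
step 4: fire γ:  (p0=8, p1=4, p2=0, p3=0) → (p0=10, p1=4, p2=0, p3=0)
step 5: fire γ:  (p0=10, p1=4, p2=0, p3=0) → (p0=12, p1=4, p2=0, p3=0)
step 6: fire γ:  (p0=12, p1=4, p2=0, p3=0) → (p0=14, p1=4, p2=0, p3=0)
step 7: fire γ:  (p0=14, p1=4, p2=0, p3=0) → (p0=16, p1=4, p2=0, p3=0)

(p0=16, p1=4, p2=0, p3=0)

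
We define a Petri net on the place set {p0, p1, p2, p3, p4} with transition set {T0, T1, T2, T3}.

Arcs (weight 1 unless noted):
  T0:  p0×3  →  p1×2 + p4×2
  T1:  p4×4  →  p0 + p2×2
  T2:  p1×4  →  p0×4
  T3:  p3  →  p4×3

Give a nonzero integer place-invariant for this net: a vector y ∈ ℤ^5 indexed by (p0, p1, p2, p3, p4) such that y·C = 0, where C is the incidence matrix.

Incidence matrix C (rows=places, cols=transitions):
       T0   T1   T2   T3
   p0  -3    1    4    0
   p1   2    0   -4    0
   p2   0    2    0    0
   p3   0    0    0   -1
   p4   2   -4    0    3

Candidate y = [2, 2, 1, 3, 1]; check y·C column-wise:
  col T0: 2·-3 + 2·2 + 1·0 + 3·0 + 1·2 = 0
  col T1: 2·1 + 2·0 + 1·2 + 3·0 + 1·-4 = 0
  col T2: 2·4 + 2·-4 + 1·0 + 3·0 + 1·0 = 0
  col T3: 2·0 + 2·0 + 1·0 + 3·-1 + 1·3 = 0

y = (p0:2, p1:2, p2:1, p3:3, p4:1)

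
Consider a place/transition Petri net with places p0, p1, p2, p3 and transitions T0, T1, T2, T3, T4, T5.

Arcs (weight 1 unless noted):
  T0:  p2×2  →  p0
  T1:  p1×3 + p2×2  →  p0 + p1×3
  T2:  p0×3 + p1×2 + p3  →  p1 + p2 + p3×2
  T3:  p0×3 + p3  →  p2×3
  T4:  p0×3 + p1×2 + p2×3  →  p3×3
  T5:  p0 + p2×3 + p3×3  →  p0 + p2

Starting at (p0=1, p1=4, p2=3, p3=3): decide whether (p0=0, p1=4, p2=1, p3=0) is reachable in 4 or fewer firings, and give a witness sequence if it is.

depth 0: 1 marking
depth 1: 3 markings reached so far
depth 2: 3 markings reached so far
(frontier empty at depth 2; search complete)
target is not among the 3 markings reachable within 4 steps

NO — not reachable within 4 firings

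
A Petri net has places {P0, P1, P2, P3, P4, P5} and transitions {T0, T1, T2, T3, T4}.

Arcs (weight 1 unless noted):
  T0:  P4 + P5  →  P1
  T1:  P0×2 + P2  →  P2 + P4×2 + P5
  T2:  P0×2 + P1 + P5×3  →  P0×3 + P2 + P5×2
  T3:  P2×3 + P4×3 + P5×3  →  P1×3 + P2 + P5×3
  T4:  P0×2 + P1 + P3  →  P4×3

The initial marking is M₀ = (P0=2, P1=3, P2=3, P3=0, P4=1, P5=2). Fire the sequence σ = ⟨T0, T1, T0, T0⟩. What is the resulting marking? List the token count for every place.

step 1: fire T0:  (P0=2, P1=3, P2=3, P3=0, P4=1, P5=2) → (P0=2, P1=4, P2=3, P3=0, P4=0, P5=1)
step 2: fire T1:  (P0=2, P1=4, P2=3, P3=0, P4=0, P5=1) → (P0=0, P1=4, P2=3, P3=0, P4=2, P5=2)
step 3: fire T0:  (P0=0, P1=4, P2=3, P3=0, P4=2, P5=2) → (P0=0, P1=5, P2=3, P3=0, P4=1, P5=1)
step 4: fire T0:  (P0=0, P1=5, P2=3, P3=0, P4=1, P5=1) → (P0=0, P1=6, P2=3, P3=0, P4=0, P5=0)

(P0=0, P1=6, P2=3, P3=0, P4=0, P5=0)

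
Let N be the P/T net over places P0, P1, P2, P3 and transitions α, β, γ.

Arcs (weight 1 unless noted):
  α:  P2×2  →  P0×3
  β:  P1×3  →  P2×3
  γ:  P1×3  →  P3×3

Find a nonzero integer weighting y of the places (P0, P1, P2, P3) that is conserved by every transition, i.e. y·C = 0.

Incidence matrix C (rows=places, cols=transitions):
        α    β    γ
   P0   3    0    0
   P1   0   -3   -3
   P2  -2    3    0
   P3   0    0    3

Candidate y = [2, 3, 3, 3]; check y·C column-wise:
  col α: 2·3 + 3·0 + 3·-2 + 3·0 = 0
  col β: 2·0 + 3·-3 + 3·3 + 3·0 = 0
  col γ: 2·0 + 3·-3 + 3·0 + 3·3 = 0

y = (P0:2, P1:3, P2:3, P3:3)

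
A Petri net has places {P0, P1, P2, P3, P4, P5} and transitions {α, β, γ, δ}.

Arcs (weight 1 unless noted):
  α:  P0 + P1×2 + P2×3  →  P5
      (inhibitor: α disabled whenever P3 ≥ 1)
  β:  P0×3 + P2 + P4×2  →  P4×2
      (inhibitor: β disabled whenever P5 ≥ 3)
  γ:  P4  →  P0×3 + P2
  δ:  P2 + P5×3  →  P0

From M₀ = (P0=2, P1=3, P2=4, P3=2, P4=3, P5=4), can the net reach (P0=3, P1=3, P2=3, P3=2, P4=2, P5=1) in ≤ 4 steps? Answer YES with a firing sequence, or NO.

YES — reachable via ⟨γ, δ, β⟩ (3 firings)

step 1: fire γ:  (P0=2, P1=3, P2=4, P3=2, P4=3, P5=4) → (P0=5, P1=3, P2=5, P3=2, P4=2, P5=4)
step 2: fire δ:  (P0=5, P1=3, P2=5, P3=2, P4=2, P5=4) → (P0=6, P1=3, P2=4, P3=2, P4=2, P5=1)
step 3: fire β:  (P0=6, P1=3, P2=4, P3=2, P4=2, P5=1) → (P0=3, P1=3, P2=3, P3=2, P4=2, P5=1)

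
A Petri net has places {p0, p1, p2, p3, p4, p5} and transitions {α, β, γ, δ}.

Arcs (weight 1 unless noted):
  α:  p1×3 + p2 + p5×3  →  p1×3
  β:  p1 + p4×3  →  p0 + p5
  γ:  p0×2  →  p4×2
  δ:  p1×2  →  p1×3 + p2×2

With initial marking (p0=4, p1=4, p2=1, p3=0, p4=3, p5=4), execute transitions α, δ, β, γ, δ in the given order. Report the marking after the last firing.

(p0=3, p1=5, p2=4, p3=0, p4=2, p5=2)

step 1: fire α:  (p0=4, p1=4, p2=1, p3=0, p4=3, p5=4) → (p0=4, p1=4, p2=0, p3=0, p4=3, p5=1)
step 2: fire δ:  (p0=4, p1=4, p2=0, p3=0, p4=3, p5=1) → (p0=4, p1=5, p2=2, p3=0, p4=3, p5=1)
step 3: fire β:  (p0=4, p1=5, p2=2, p3=0, p4=3, p5=1) → (p0=5, p1=4, p2=2, p3=0, p4=0, p5=2)
step 4: fire γ:  (p0=5, p1=4, p2=2, p3=0, p4=0, p5=2) → (p0=3, p1=4, p2=2, p3=0, p4=2, p5=2)
step 5: fire δ:  (p0=3, p1=4, p2=2, p3=0, p4=2, p5=2) → (p0=3, p1=5, p2=4, p3=0, p4=2, p5=2)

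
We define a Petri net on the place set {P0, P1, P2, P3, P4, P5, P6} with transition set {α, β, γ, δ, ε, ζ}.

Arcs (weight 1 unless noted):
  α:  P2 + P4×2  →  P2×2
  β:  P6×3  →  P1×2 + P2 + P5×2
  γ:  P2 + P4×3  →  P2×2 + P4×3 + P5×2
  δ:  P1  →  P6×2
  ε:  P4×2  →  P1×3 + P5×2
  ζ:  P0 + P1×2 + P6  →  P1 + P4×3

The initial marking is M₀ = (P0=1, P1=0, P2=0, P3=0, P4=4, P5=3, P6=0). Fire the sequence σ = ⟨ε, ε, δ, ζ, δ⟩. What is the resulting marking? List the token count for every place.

(P0=0, P1=3, P2=0, P3=0, P4=3, P5=7, P6=3)

step 1: fire ε:  (P0=1, P1=0, P2=0, P3=0, P4=4, P5=3, P6=0) → (P0=1, P1=3, P2=0, P3=0, P4=2, P5=5, P6=0)
step 2: fire ε:  (P0=1, P1=3, P2=0, P3=0, P4=2, P5=5, P6=0) → (P0=1, P1=6, P2=0, P3=0, P4=0, P5=7, P6=0)
step 3: fire δ:  (P0=1, P1=6, P2=0, P3=0, P4=0, P5=7, P6=0) → (P0=1, P1=5, P2=0, P3=0, P4=0, P5=7, P6=2)
step 4: fire ζ:  (P0=1, P1=5, P2=0, P3=0, P4=0, P5=7, P6=2) → (P0=0, P1=4, P2=0, P3=0, P4=3, P5=7, P6=1)
step 5: fire δ:  (P0=0, P1=4, P2=0, P3=0, P4=3, P5=7, P6=1) → (P0=0, P1=3, P2=0, P3=0, P4=3, P5=7, P6=3)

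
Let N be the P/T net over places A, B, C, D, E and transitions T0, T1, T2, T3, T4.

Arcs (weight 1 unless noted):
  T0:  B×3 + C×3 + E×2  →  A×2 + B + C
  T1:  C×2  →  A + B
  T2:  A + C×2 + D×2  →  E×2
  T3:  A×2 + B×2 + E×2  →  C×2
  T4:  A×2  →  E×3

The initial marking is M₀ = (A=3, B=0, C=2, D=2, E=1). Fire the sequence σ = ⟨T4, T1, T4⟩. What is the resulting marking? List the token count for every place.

step 1: fire T4:  (A=3, B=0, C=2, D=2, E=1) → (A=1, B=0, C=2, D=2, E=4)
step 2: fire T1:  (A=1, B=0, C=2, D=2, E=4) → (A=2, B=1, C=0, D=2, E=4)
step 3: fire T4:  (A=2, B=1, C=0, D=2, E=4) → (A=0, B=1, C=0, D=2, E=7)

(A=0, B=1, C=0, D=2, E=7)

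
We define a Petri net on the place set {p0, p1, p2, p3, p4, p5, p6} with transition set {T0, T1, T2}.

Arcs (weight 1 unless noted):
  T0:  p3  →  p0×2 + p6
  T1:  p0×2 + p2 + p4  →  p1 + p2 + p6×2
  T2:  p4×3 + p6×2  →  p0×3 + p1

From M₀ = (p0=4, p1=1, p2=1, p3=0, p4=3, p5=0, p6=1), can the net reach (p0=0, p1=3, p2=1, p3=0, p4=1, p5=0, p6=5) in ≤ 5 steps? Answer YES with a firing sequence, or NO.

step 1: fire T1:  (p0=4, p1=1, p2=1, p3=0, p4=3, p5=0, p6=1) → (p0=2, p1=2, p2=1, p3=0, p4=2, p5=0, p6=3)
step 2: fire T1:  (p0=2, p1=2, p2=1, p3=0, p4=2, p5=0, p6=3) → (p0=0, p1=3, p2=1, p3=0, p4=1, p5=0, p6=5)

YES — reachable via ⟨T1, T1⟩ (2 firings)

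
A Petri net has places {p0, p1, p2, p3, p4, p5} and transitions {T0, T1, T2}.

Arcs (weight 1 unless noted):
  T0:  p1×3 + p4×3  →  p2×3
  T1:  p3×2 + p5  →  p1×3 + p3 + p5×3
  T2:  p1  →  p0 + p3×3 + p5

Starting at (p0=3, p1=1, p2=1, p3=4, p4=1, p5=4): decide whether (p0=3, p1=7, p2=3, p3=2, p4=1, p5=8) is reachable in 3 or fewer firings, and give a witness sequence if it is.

NO — not reachable within 3 firings

depth 0: 1 marking
depth 1: 3 markings reached so far
depth 2: 5 markings reached so far
depth 3: 8 markings reached so far
target is not among the 8 markings reachable within 3 steps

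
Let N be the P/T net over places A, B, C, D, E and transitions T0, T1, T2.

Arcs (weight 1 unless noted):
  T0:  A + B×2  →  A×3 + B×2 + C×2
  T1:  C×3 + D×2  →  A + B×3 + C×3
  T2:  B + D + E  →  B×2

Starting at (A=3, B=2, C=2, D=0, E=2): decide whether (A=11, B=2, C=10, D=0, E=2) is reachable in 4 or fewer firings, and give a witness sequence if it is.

step 1: fire T0:  (A=3, B=2, C=2, D=0, E=2) → (A=5, B=2, C=4, D=0, E=2)
step 2: fire T0:  (A=5, B=2, C=4, D=0, E=2) → (A=7, B=2, C=6, D=0, E=2)
step 3: fire T0:  (A=7, B=2, C=6, D=0, E=2) → (A=9, B=2, C=8, D=0, E=2)
step 4: fire T0:  (A=9, B=2, C=8, D=0, E=2) → (A=11, B=2, C=10, D=0, E=2)

YES — reachable via ⟨T0, T0, T0, T0⟩ (4 firings)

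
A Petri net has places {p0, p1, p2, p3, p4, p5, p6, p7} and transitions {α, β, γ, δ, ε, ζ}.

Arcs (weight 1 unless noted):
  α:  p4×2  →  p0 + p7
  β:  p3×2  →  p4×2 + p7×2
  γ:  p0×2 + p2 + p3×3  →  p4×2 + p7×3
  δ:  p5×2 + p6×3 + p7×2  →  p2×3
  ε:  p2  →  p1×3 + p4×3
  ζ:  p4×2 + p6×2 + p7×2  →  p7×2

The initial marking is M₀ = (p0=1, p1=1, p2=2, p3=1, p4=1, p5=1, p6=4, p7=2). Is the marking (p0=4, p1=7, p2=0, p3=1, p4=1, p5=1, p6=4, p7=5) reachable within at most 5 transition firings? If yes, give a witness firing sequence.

YES — reachable via ⟨ε, α, α, ε, α⟩ (5 firings)

step 1: fire ε:  (p0=1, p1=1, p2=2, p3=1, p4=1, p5=1, p6=4, p7=2) → (p0=1, p1=4, p2=1, p3=1, p4=4, p5=1, p6=4, p7=2)
step 2: fire α:  (p0=1, p1=4, p2=1, p3=1, p4=4, p5=1, p6=4, p7=2) → (p0=2, p1=4, p2=1, p3=1, p4=2, p5=1, p6=4, p7=3)
step 3: fire α:  (p0=2, p1=4, p2=1, p3=1, p4=2, p5=1, p6=4, p7=3) → (p0=3, p1=4, p2=1, p3=1, p4=0, p5=1, p6=4, p7=4)
step 4: fire ε:  (p0=3, p1=4, p2=1, p3=1, p4=0, p5=1, p6=4, p7=4) → (p0=3, p1=7, p2=0, p3=1, p4=3, p5=1, p6=4, p7=4)
step 5: fire α:  (p0=3, p1=7, p2=0, p3=1, p4=3, p5=1, p6=4, p7=4) → (p0=4, p1=7, p2=0, p3=1, p4=1, p5=1, p6=4, p7=5)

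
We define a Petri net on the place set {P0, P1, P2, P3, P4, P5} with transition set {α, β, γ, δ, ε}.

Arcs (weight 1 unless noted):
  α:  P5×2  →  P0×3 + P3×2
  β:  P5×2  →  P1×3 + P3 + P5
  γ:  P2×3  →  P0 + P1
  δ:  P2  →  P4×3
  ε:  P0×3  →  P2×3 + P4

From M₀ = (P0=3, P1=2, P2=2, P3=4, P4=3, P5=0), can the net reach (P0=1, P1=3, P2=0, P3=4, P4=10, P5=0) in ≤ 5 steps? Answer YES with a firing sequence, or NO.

step 1: fire δ:  (P0=3, P1=2, P2=2, P3=4, P4=3, P5=0) → (P0=3, P1=2, P2=1, P3=4, P4=6, P5=0)
step 2: fire δ:  (P0=3, P1=2, P2=1, P3=4, P4=6, P5=0) → (P0=3, P1=2, P2=0, P3=4, P4=9, P5=0)
step 3: fire ε:  (P0=3, P1=2, P2=0, P3=4, P4=9, P5=0) → (P0=0, P1=2, P2=3, P3=4, P4=10, P5=0)
step 4: fire γ:  (P0=0, P1=2, P2=3, P3=4, P4=10, P5=0) → (P0=1, P1=3, P2=0, P3=4, P4=10, P5=0)

YES — reachable via ⟨δ, δ, ε, γ⟩ (4 firings)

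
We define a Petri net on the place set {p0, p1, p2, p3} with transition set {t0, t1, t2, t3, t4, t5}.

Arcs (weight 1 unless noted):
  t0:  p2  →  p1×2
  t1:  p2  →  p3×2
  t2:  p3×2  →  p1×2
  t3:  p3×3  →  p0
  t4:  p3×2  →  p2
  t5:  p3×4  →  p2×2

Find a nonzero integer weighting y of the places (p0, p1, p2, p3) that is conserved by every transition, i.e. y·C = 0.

y = (p0:3, p1:1, p2:2, p3:1)

Incidence matrix C (rows=places, cols=transitions):
       t0   t1   t2   t3   t4   t5
   p0   0    0    0    1    0    0
   p1   2    0    2    0    0    0
   p2  -1   -1    0    0    1    2
   p3   0    2   -2   -3   -2   -4

Candidate y = [3, 1, 2, 1]; check y·C column-wise:
  col t0: 3·0 + 1·2 + 2·-1 + 1·0 = 0
  col t1: 3·0 + 1·0 + 2·-1 + 1·2 = 0
  col t2: 3·0 + 1·2 + 2·0 + 1·-2 = 0
  col t3: 3·1 + 1·0 + 2·0 + 1·-3 = 0
  col t4: 3·0 + 1·0 + 2·1 + 1·-2 = 0
  col t5: 3·0 + 1·0 + 2·2 + 1·-4 = 0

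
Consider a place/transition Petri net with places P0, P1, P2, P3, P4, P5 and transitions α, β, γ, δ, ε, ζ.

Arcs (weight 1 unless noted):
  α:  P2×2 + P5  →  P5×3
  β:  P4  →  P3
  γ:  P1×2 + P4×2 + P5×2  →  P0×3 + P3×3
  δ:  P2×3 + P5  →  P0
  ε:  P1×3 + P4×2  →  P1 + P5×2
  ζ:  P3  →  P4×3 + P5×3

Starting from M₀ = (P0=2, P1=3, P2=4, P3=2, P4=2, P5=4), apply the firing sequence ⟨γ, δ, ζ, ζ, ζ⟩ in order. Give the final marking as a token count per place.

step 1: fire γ:  (P0=2, P1=3, P2=4, P3=2, P4=2, P5=4) → (P0=5, P1=1, P2=4, P3=5, P4=0, P5=2)
step 2: fire δ:  (P0=5, P1=1, P2=4, P3=5, P4=0, P5=2) → (P0=6, P1=1, P2=1, P3=5, P4=0, P5=1)
step 3: fire ζ:  (P0=6, P1=1, P2=1, P3=5, P4=0, P5=1) → (P0=6, P1=1, P2=1, P3=4, P4=3, P5=4)
step 4: fire ζ:  (P0=6, P1=1, P2=1, P3=4, P4=3, P5=4) → (P0=6, P1=1, P2=1, P3=3, P4=6, P5=7)
step 5: fire ζ:  (P0=6, P1=1, P2=1, P3=3, P4=6, P5=7) → (P0=6, P1=1, P2=1, P3=2, P4=9, P5=10)

(P0=6, P1=1, P2=1, P3=2, P4=9, P5=10)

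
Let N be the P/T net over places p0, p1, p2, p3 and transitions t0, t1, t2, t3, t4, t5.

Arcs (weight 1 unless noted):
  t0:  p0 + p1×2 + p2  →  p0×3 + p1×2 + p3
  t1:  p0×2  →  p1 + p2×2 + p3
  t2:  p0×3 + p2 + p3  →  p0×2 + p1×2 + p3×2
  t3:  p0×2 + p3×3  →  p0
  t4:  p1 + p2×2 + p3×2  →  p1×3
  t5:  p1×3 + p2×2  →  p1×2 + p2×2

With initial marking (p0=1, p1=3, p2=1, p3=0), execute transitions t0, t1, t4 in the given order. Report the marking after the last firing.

(p0=1, p1=6, p2=0, p3=0)

step 1: fire t0:  (p0=1, p1=3, p2=1, p3=0) → (p0=3, p1=3, p2=0, p3=1)
step 2: fire t1:  (p0=3, p1=3, p2=0, p3=1) → (p0=1, p1=4, p2=2, p3=2)
step 3: fire t4:  (p0=1, p1=4, p2=2, p3=2) → (p0=1, p1=6, p2=0, p3=0)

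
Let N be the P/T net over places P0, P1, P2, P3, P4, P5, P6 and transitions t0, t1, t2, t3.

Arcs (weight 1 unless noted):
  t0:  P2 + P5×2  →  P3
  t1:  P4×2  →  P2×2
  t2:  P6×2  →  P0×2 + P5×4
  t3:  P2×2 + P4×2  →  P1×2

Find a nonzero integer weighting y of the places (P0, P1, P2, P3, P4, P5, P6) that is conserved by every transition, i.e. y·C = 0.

y = (P0:0, P1:2, P2:1, P3:1, P4:1, P5:0, P6:0)

Incidence matrix C (rows=places, cols=transitions):
       t0   t1   t2   t3
   P0   0    0    2    0
   P1   0    0    0    2
   P2  -1    2    0   -2
   P3   1    0    0    0
   P4   0   -2    0   -2
   P5  -2    0    4    0
   P6   0    0   -2    0

Candidate y = [0, 2, 1, 1, 1, 0, 0]; check y·C column-wise:
  col t0: 2·0 + 1·-1 + 1·1 + 1·0 + 0·-2 = 0
  col t1: 2·0 + 1·2 + 1·0 + 1·-2 = 0
  col t2: 0·2 + 2·0 + 1·0 + 1·0 + 1·0 + 0·4 + 0·-2 = 0
  col t3: 2·2 + 1·-2 + 1·0 + 1·-2 = 0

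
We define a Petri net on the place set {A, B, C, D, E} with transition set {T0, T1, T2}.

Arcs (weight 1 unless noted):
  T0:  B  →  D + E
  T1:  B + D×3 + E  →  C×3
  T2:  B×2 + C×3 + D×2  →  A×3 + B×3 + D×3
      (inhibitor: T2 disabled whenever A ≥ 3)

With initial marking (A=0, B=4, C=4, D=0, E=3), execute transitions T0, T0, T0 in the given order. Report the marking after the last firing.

(A=0, B=1, C=4, D=3, E=6)

step 1: fire T0:  (A=0, B=4, C=4, D=0, E=3) → (A=0, B=3, C=4, D=1, E=4)
step 2: fire T0:  (A=0, B=3, C=4, D=1, E=4) → (A=0, B=2, C=4, D=2, E=5)
step 3: fire T0:  (A=0, B=2, C=4, D=2, E=5) → (A=0, B=1, C=4, D=3, E=6)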